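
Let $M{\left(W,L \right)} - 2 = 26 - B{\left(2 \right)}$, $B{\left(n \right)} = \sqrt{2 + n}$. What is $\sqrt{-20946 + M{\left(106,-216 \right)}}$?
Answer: $2 i \sqrt{5230} \approx 144.64 i$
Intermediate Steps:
$M{\left(W,L \right)} = 26$ ($M{\left(W,L \right)} = 2 + \left(26 - \sqrt{2 + 2}\right) = 2 + \left(26 - \sqrt{4}\right) = 2 + \left(26 - 2\right) = 2 + 24 = 26$)
$\sqrt{-20946 + M{\left(106,-216 \right)}} = \sqrt{-20946 + 26} = \sqrt{-20920} = 2 i \sqrt{5230}$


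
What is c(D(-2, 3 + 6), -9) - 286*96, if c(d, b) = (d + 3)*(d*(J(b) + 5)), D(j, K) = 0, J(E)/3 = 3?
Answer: -27456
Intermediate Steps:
J(E) = 9 (J(E) = 3*3 = 9)
c(d, b) = 14*d*(3 + d) (c(d, b) = (d + 3)*(d*(9 + 5)) = (3 + d)*(d*14) = (3 + d)*(14*d) = 14*d*(3 + d))
c(D(-2, 3 + 6), -9) - 286*96 = 14*0*(3 + 0) - 286*96 = 14*0*3 - 27456 = 0 - 27456 = -27456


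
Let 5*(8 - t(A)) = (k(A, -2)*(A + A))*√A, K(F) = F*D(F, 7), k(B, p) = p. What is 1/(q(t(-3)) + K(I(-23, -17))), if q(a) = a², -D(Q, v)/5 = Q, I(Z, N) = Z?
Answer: 25*I/(-64957*I + 960*√3) ≈ -0.00038462 + 9.8454e-6*I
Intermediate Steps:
D(Q, v) = -5*Q
K(F) = -5*F² (K(F) = F*(-5*F) = -5*F²)
t(A) = 8 + 4*A^(3/2)/5 (t(A) = 8 - (-2*(A + A))*√A/5 = 8 - (-4*A)*√A/5 = 8 - (-4)*A^(3/2)/5 = 8 + 4*A^(3/2)/5)
1/(q(t(-3)) + K(I(-23, -17))) = 1/((8 + 4*(-3)^(3/2)/5)² - 5*(-23)²) = 1/((8 + 4*(-3*I*√3)/5)² - 5*529) = 1/((8 - 12*I*√3/5)² - 2645) = 1/(-2645 + (8 - 12*I*√3/5)²)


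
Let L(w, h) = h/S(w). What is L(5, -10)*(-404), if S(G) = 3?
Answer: 4040/3 ≈ 1346.7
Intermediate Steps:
L(w, h) = h/3
L(5, -10)*(-404) = ((⅓)*(-10))*(-404) = -10/3*(-404) = 4040/3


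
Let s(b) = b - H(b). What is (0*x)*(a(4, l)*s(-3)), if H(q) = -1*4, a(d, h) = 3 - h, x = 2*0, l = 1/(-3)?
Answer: 0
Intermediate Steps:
l = -1/3 (l = 1*(-1/3) = -1/3 ≈ -0.33333)
x = 0
H(q) = -4
s(b) = 4 + b (s(b) = b - 1*(-4) = b + 4 = 4 + b)
(0*x)*(a(4, l)*s(-3)) = (0*0)*((3 - 1*(-1/3))*(4 - 3)) = 0*((3 + 1/3)*1) = 0*((10/3)*1) = 0*(10/3) = 0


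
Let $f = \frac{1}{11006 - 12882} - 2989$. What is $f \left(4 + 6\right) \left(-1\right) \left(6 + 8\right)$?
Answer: $\frac{28036825}{67} \approx 4.1846 \cdot 10^{5}$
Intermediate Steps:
$f = - \frac{5607365}{1876}$ ($f = \frac{1}{-1876} - 2989 = - \frac{1}{1876} - 2989 = - \frac{5607365}{1876} \approx -2989.0$)
$f \left(4 + 6\right) \left(-1\right) \left(6 + 8\right) = - \frac{5607365 \left(4 + 6\right) \left(-1\right) \left(6 + 8\right)}{1876} = - \frac{5607365 \cdot 10 \left(-1\right) 14}{1876} = - \frac{5607365 \left(\left(-10\right) 14\right)}{1876} = \left(- \frac{5607365}{1876}\right) \left(-140\right) = \frac{28036825}{67}$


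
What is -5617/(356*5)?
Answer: -5617/1780 ≈ -3.1556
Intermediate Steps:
-5617/(356*5) = -5617/1780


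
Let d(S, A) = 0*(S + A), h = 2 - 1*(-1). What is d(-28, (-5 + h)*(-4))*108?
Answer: 0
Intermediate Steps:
h = 3 (h = 2 + 1 = 3)
d(S, A) = 0 (d(S, A) = 0*(A + S) = 0)
d(-28, (-5 + h)*(-4))*108 = 0*108 = 0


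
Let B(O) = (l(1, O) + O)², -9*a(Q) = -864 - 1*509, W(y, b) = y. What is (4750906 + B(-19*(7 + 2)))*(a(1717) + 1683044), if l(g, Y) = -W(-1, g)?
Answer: 72408176958814/9 ≈ 8.0454e+12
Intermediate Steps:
a(Q) = 1373/9 (a(Q) = -(-864 - 1*509)/9 = -(-864 - 509)/9 = -⅑*(-1373) = 1373/9)
l(g, Y) = 1 (l(g, Y) = -1*(-1) = 1)
B(O) = (1 + O)²
(4750906 + B(-19*(7 + 2)))*(a(1717) + 1683044) = (4750906 + (1 - 19*(7 + 2))²)*(1373/9 + 1683044) = (4750906 + (1 - 19*9)²)*(15148769/9) = (4750906 + (1 - 171)²)*(15148769/9) = (4750906 + (-170)²)*(15148769/9) = (4750906 + 28900)*(15148769/9) = 4779806*(15148769/9) = 72408176958814/9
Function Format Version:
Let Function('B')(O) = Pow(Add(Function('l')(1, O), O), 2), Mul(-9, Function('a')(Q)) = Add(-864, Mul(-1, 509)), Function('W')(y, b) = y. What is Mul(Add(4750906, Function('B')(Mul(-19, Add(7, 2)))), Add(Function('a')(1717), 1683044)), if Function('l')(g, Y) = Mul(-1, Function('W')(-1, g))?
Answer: Rational(72408176958814, 9) ≈ 8.0454e+12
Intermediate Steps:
Function('a')(Q) = Rational(1373, 9) (Function('a')(Q) = Mul(Rational(-1, 9), Add(-864, Mul(-1, 509))) = Mul(Rational(-1, 9), Add(-864, -509)) = Mul(Rational(-1, 9), -1373) = Rational(1373, 9))
Function('l')(g, Y) = 1 (Function('l')(g, Y) = Mul(-1, -1) = 1)
Function('B')(O) = Pow(Add(1, O), 2)
Mul(Add(4750906, Function('B')(Mul(-19, Add(7, 2)))), Add(Function('a')(1717), 1683044)) = Mul(Add(4750906, Pow(Add(1, Mul(-19, Add(7, 2))), 2)), Add(Rational(1373, 9), 1683044)) = Mul(Add(4750906, Pow(Add(1, Mul(-19, 9)), 2)), Rational(15148769, 9)) = Mul(Add(4750906, Pow(Add(1, -171), 2)), Rational(15148769, 9)) = Mul(Add(4750906, Pow(-170, 2)), Rational(15148769, 9)) = Mul(Add(4750906, 28900), Rational(15148769, 9)) = Mul(4779806, Rational(15148769, 9)) = Rational(72408176958814, 9)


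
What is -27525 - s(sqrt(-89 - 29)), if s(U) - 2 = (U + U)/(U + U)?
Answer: -27528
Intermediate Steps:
s(U) = 3 (s(U) = 2 + (U + U)/(U + U) = 2 + (2*U)/((2*U)) = 2 + (2*U)*(1/(2*U)) = 2 + 1 = 3)
-27525 - s(sqrt(-89 - 29)) = -27525 - 1*3 = -27525 - 3 = -27528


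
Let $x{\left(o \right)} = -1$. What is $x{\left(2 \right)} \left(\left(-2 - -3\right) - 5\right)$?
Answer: $4$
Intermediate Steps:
$x{\left(2 \right)} \left(\left(-2 - -3\right) - 5\right) = - (\left(-2 - -3\right) - 5) = - (\left(-2 + 3\right) - 5) = - (1 - 5) = \left(-1\right) \left(-4\right) = 4$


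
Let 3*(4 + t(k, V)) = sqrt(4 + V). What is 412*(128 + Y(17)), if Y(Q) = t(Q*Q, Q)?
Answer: 51088 + 412*sqrt(21)/3 ≈ 51717.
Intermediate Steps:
t(k, V) = -4 + sqrt(4 + V)/3
Y(Q) = -4 + sqrt(4 + Q)/3
412*(128 + Y(17)) = 412*(128 + (-4 + sqrt(4 + 17)/3)) = 412*(128 + (-4 + sqrt(21)/3)) = 412*(124 + sqrt(21)/3) = 51088 + 412*sqrt(21)/3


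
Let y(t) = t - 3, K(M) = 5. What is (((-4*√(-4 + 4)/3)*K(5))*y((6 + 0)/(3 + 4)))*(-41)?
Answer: 0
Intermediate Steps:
y(t) = -3 + t
(((-4*√(-4 + 4)/3)*K(5))*y((6 + 0)/(3 + 4)))*(-41) = ((-4*√(-4 + 4)/3*5)*(-3 + (6 + 0)/(3 + 4)))*(-41) = ((-4*√0/3*5)*(-3 + 6/7))*(-41) = ((-0/3*5)*(-3 + 6*(⅐)))*(-41) = ((-4*0*5)*(-3 + 6/7))*(-41) = ((0*5)*(-15/7))*(-41) = (0*(-15/7))*(-41) = 0*(-41) = 0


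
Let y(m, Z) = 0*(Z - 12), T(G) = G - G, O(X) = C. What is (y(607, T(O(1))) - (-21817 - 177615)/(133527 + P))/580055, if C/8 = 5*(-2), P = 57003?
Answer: 99716/55258939575 ≈ 1.8045e-6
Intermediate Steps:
C = -80 (C = 8*(5*(-2)) = 8*(-10) = -80)
O(X) = -80
T(G) = 0
y(m, Z) = 0 (y(m, Z) = 0*(-12 + Z) = 0)
(y(607, T(O(1))) - (-21817 - 177615)/(133527 + P))/580055 = (0 - (-21817 - 177615)/(133527 + 57003))/580055 = (0 - (-199432)/190530)*(1/580055) = (0 - 1*(-99716/95265))*(1/580055) = (0 + 99716/95265)*(1/580055) = (99716/95265)*(1/580055) = 99716/55258939575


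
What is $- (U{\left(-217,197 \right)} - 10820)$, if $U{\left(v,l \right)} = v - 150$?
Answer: $11187$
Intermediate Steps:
$U{\left(v,l \right)} = -150 + v$
$- (U{\left(-217,197 \right)} - 10820) = - (\left(-150 - 217\right) - 10820) = - (-367 - 10820) = \left(-1\right) \left(-11187\right) = 11187$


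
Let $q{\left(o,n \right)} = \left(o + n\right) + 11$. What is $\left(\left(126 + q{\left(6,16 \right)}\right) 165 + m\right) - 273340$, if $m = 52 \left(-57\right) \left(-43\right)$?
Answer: $-119653$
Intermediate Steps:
$q{\left(o,n \right)} = 11 + n + o$ ($q{\left(o,n \right)} = \left(n + o\right) + 11 = 11 + n + o$)
$m = 127452$ ($m = \left(-2964\right) \left(-43\right) = 127452$)
$\left(\left(126 + q{\left(6,16 \right)}\right) 165 + m\right) - 273340 = \left(\left(126 + \left(11 + 16 + 6\right)\right) 165 + 127452\right) - 273340 = \left(\left(126 + 33\right) 165 + 127452\right) - 273340 = \left(159 \cdot 165 + 127452\right) - 273340 = \left(26235 + 127452\right) - 273340 = 153687 - 273340 = -119653$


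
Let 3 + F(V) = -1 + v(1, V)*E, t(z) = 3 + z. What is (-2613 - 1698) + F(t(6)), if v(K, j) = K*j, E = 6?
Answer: -4261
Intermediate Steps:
F(V) = -4 + 6*V (F(V) = -3 + (-1 + (1*V)*6) = -3 + (-1 + V*6) = -3 + (-1 + 6*V) = -4 + 6*V)
(-2613 - 1698) + F(t(6)) = (-2613 - 1698) + (-4 + 6*(3 + 6)) = -4311 + (-4 + 6*9) = -4311 + (-4 + 54) = -4311 + 50 = -4261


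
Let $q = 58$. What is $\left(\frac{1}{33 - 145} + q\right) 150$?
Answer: $\frac{487125}{56} \approx 8698.7$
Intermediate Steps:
$\left(\frac{1}{33 - 145} + q\right) 150 = \left(\frac{1}{33 - 145} + 58\right) 150 = \left(\frac{1}{-112} + 58\right) 150 = \left(- \frac{1}{112} + 58\right) 150 = \frac{6495}{112} \cdot 150 = \frac{487125}{56}$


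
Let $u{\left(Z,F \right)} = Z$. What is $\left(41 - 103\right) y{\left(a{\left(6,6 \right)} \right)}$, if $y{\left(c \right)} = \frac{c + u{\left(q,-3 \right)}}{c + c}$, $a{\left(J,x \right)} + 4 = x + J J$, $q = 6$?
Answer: $- \frac{682}{19} \approx -35.895$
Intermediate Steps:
$a{\left(J,x \right)} = -4 + x + J^{2}$ ($a{\left(J,x \right)} = -4 + \left(x + J J\right) = -4 + \left(x + J^{2}\right) = -4 + x + J^{2}$)
$y{\left(c \right)} = \frac{6 + c}{2 c}$ ($y{\left(c \right)} = \frac{c + 6}{c + c} = \frac{6 + c}{2 c}$)
$\left(41 - 103\right) y{\left(a{\left(6,6 \right)} \right)} = \left(41 - 103\right) \frac{6 + \left(-4 + 6 + 6^{2}\right)}{2 \left(-4 + 6 + 6^{2}\right)} = - 62 \frac{6 + \left(-4 + 6 + 36\right)}{2 \left(-4 + 6 + 36\right)} = - 62 \frac{6 + 38}{2 \cdot 38} = - 62 \cdot \frac{1}{2} \cdot \frac{1}{38} \cdot 44 = \left(-62\right) \frac{11}{19} = - \frac{682}{19}$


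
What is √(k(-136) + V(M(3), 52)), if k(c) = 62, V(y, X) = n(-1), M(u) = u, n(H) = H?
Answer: √61 ≈ 7.8102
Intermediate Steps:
V(y, X) = -1
√(k(-136) + V(M(3), 52)) = √(62 - 1) = √61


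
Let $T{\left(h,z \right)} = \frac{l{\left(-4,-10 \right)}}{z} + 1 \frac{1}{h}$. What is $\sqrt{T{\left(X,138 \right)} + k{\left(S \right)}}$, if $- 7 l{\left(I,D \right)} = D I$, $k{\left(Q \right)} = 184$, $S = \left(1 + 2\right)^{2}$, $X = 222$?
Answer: $\frac{\sqrt{235011120078}}{35742} \approx 13.563$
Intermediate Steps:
$S = 9$ ($S = 3^{2} = 9$)
$l{\left(I,D \right)} = - \frac{D I}{7}$
$T{\left(h,z \right)} = \frac{1}{h} - \frac{40}{7 z}$ ($T{\left(h,z \right)} = \frac{\left(- \frac{1}{7}\right) \left(-10\right) \left(-4\right)}{z} + 1 \frac{1}{h} = - \frac{40}{7 z} + \frac{1}{h} = \frac{1}{h} - \frac{40}{7 z}$)
$\sqrt{T{\left(X,138 \right)} + k{\left(S \right)}} = \sqrt{\left(\frac{1}{222} - \frac{40}{7 \cdot 138}\right) + 184} = \sqrt{\left(\frac{1}{222} - \frac{20}{483}\right) + 184} = \sqrt{- \frac{1319}{35742} + 184} = \sqrt{\frac{6575209}{35742}} = \frac{\sqrt{235011120078}}{35742}$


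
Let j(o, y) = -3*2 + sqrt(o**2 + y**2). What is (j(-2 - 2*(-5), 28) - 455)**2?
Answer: 213369 - 3688*sqrt(53) ≈ 1.8652e+5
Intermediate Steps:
j(o, y) = -6 + sqrt(o**2 + y**2)
(j(-2 - 2*(-5), 28) - 455)**2 = ((-6 + sqrt((-2 - 2*(-5))**2 + 28**2)) - 455)**2 = ((-6 + sqrt((-2 + 10)**2 + 784)) - 455)**2 = ((-6 + sqrt(8**2 + 784)) - 455)**2 = ((-6 + sqrt(64 + 784)) - 455)**2 = ((-6 + sqrt(848)) - 455)**2 = ((-6 + 4*sqrt(53)) - 455)**2 = (-461 + 4*sqrt(53))**2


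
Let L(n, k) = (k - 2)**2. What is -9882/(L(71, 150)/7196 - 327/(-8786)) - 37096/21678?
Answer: -1693901229128104/527863733151 ≈ -3209.0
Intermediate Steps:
L(n, k) = (-2 + k)**2
-9882/(L(71, 150)/7196 - 327/(-8786)) - 37096/21678 = -9882/((-2 + 150)**2/7196 - 327/(-8786)) - 37096/21678 = -9882/(148**2*(1/7196) - 327*(-1/8786)) - 37096*1/21678 = -9882/(21904*(1/7196) + 327/8786) - 18548/10839 = -9882/(5476/1799 + 327/8786) - 18548/10839 = -9882/48700409/15806014 - 18548/10839 = -9882*15806014/48700409 - 18548/10839 = -156195030348/48700409 - 18548/10839 = -1693901229128104/527863733151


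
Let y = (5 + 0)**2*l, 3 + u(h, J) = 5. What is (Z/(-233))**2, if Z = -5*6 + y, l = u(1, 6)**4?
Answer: 136900/54289 ≈ 2.5217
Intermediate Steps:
u(h, J) = 2 (u(h, J) = -3 + 5 = 2)
l = 16 (l = 2**4 = 16)
y = 400 (y = (5 + 0)**2*16 = 5**2*16 = 25*16 = 400)
Z = 370 (Z = -5*6 + 400 = -30 + 400 = 370)
(Z/(-233))**2 = (370/(-233))**2 = (370*(-1/233))**2 = (-370/233)**2 = 136900/54289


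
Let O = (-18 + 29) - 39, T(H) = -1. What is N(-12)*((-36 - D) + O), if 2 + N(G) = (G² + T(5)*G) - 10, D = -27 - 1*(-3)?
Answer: -5760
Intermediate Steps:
D = -24 (D = -27 + 3 = -24)
N(G) = -12 + G² - G (N(G) = -2 + ((G² - G) - 10) = -2 + (-10 + G² - G) = -12 + G² - G)
O = -28 (O = 11 - 39 = -28)
N(-12)*((-36 - D) + O) = (-12 + (-12)² - 1*(-12))*((-36 - 1*(-24)) - 28) = (-12 + 144 + 12)*((-36 + 24) - 28) = 144*(-12 - 28) = 144*(-40) = -5760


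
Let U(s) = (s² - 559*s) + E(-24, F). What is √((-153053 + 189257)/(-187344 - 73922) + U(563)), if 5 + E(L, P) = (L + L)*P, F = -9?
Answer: √45714718547265/130633 ≈ 51.758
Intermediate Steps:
E(L, P) = -5 + 2*L*P (E(L, P) = -5 + (L + L)*P = -5 + (2*L)*P = -5 + 2*L*P)
U(s) = 427 + s² - 559*s (U(s) = (s² - 559*s) + (-5 + 2*(-24)*(-9)) = (s² - 559*s) + (-5 + 432) = (s² - 559*s) + 427 = 427 + s² - 559*s)
√((-153053 + 189257)/(-187344 - 73922) + U(563)) = √((-153053 + 189257)/(-187344 - 73922) + (427 + 563² - 559*563)) = √(36204/(-261266) + (427 + 316969 - 314717)) = √(36204*(-1/261266) + 2679) = √(-18102/130633 + 2679) = √(349947705/130633) = √45714718547265/130633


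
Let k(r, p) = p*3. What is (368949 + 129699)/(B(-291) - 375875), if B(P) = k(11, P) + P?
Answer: -498648/377039 ≈ -1.3225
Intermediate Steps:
k(r, p) = 3*p
B(P) = 4*P (B(P) = 3*P + P = 4*P)
(368949 + 129699)/(B(-291) - 375875) = (368949 + 129699)/(4*(-291) - 375875) = 498648/(-1164 - 375875) = 498648/(-377039) = 498648*(-1/377039) = -498648/377039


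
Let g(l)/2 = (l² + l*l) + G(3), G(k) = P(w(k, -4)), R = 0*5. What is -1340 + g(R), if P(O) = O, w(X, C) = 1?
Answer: -1338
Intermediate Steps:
R = 0
G(k) = 1
g(l) = 2 + 4*l² (g(l) = 2*((l² + l*l) + 1) = 2*((l² + l²) + 1) = 2*(2*l² + 1) = 2*(1 + 2*l²) = 2 + 4*l²)
-1340 + g(R) = -1340 + (2 + 4*0²) = -1340 + (2 + 4*0) = -1340 + (2 + 0) = -1340 + 2 = -1338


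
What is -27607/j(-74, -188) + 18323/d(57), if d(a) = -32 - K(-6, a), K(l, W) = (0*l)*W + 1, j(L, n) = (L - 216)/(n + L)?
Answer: -122001896/4785 ≈ -25497.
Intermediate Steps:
j(L, n) = (-216 + L)/(L + n)
K(l, W) = 1 (K(l, W) = 0*W + 1 = 0 + 1 = 1)
d(a) = -33 (d(a) = -32 - 1*1 = -32 - 1 = -33)
-27607/j(-74, -188) + 18323/d(57) = -27607*(-74 - 188)/(-216 - 74) + 18323/(-33) = -27607/(-290/(-262)) + 18323*(-1/33) = -27607/((-1/262*(-290))) - 18323/33 = -27607/145/131 - 18323/33 = -27607*131/145 - 18323/33 = -3616517/145 - 18323/33 = -122001896/4785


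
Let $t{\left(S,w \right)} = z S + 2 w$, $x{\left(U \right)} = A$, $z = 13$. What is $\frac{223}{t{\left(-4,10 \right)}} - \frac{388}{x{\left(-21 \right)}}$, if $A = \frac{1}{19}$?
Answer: $- \frac{236127}{32} \approx -7379.0$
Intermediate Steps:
$A = \frac{1}{19} \approx 0.052632$
$x{\left(U \right)} = \frac{1}{19}$
$t{\left(S,w \right)} = 2 w + 13 S$ ($t{\left(S,w \right)} = 13 S + 2 w = 2 w + 13 S$)
$\frac{223}{t{\left(-4,10 \right)}} - \frac{388}{x{\left(-21 \right)}} = \frac{223}{2 \cdot 10 + 13 \left(-4\right)} - 388 \frac{1}{\frac{1}{19}} = \frac{223}{20 - 52} - 7372 = \frac{223}{-32} - 7372 = 223 \left(- \frac{1}{32}\right) - 7372 = - \frac{223}{32} - 7372 = - \frac{236127}{32}$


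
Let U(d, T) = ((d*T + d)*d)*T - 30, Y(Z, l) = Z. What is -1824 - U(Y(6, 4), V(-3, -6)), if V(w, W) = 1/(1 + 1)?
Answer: -1821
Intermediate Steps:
V(w, W) = ½ (V(w, W) = 1/2 = ½)
U(d, T) = -30 + T*d*(d + T*d) (U(d, T) = ((T*d + d)*d)*T - 30 = ((d + T*d)*d)*T - 30 = (d*(d + T*d))*T - 30 = T*d*(d + T*d) - 30 = -30 + T*d*(d + T*d))
-1824 - U(Y(6, 4), V(-3, -6)) = -1824 - (-30 + (½)*6² + (½)²*6²) = -1824 - (-30 + (½)*36 + (¼)*36) = -1824 - (-30 + 18 + 9) = -1824 - 1*(-3) = -1824 + 3 = -1821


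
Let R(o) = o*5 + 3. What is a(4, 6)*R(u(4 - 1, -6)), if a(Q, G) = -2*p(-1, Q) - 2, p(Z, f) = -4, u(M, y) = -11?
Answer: -312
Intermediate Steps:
a(Q, G) = 6 (a(Q, G) = -2*(-4) - 2 = 8 - 2 = 6)
R(o) = 3 + 5*o (R(o) = 5*o + 3 = 3 + 5*o)
a(4, 6)*R(u(4 - 1, -6)) = 6*(3 + 5*(-11)) = 6*(3 - 55) = 6*(-52) = -312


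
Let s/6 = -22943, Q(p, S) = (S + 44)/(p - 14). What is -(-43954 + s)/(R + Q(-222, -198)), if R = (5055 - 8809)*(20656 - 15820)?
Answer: -21430216/2142212515 ≈ -0.010004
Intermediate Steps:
Q(p, S) = (44 + S)/(-14 + p)
s = -137658 (s = 6*(-22943) = -137658)
R = -18154344 (R = -3754*4836 = -18154344)
-(-43954 + s)/(R + Q(-222, -198)) = -(-43954 - 137658)/(-18154344 + (44 - 198)/(-14 - 222)) = -(-181612)/(-18154344 - 154/(-236)) = -(-181612)/(-18154344 - 1/236*(-154)) = -(-181612)/(-18154344 + 77/118) = -(-181612)/(-2142212515/118) = -(-181612)*(-118)/2142212515 = -1*21430216/2142212515 = -21430216/2142212515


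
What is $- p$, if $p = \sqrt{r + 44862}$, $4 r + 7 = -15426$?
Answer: $- \frac{\sqrt{164015}}{2} \approx -202.49$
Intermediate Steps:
$r = - \frac{15433}{4}$ ($r = - \frac{7}{4} + \frac{1}{4} \left(-15426\right) = - \frac{7}{4} - \frac{7713}{2} = - \frac{15433}{4} \approx -3858.3$)
$p = \frac{\sqrt{164015}}{2}$ ($p = \sqrt{- \frac{15433}{4} + 44862} = \sqrt{\frac{164015}{4}} = \frac{\sqrt{164015}}{2} \approx 202.49$)
$- p = - \frac{\sqrt{164015}}{2}$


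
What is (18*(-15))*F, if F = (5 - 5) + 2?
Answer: -540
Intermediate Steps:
F = 2 (F = 0 + 2 = 2)
(18*(-15))*F = (18*(-15))*2 = -270*2 = -540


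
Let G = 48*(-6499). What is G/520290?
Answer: -51992/86715 ≈ -0.59957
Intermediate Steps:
G = -311952
G/520290 = -311952/520290 = -311952*1/520290 = -51992/86715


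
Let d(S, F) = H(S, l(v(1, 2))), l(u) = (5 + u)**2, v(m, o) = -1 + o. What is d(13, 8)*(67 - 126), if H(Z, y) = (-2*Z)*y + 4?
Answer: 54988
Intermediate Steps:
H(Z, y) = 4 - 2*Z*y (H(Z, y) = -2*Z*y + 4 = 4 - 2*Z*y)
d(S, F) = 4 - 72*S (d(S, F) = 4 - 2*S*(5 + (-1 + 2))**2 = 4 - 2*S*(5 + 1)**2 = 4 - 2*S*6**2 = 4 - 2*S*36 = 4 - 72*S)
d(13, 8)*(67 - 126) = (4 - 72*13)*(67 - 126) = (4 - 936)*(-59) = -932*(-59) = 54988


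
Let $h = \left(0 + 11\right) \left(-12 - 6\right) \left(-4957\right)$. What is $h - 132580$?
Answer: $848906$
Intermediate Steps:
$h = 981486$ ($h = 11 \left(-18\right) \left(-4957\right) = \left(-198\right) \left(-4957\right) = 981486$)
$h - 132580 = 981486 - 132580 = 848906$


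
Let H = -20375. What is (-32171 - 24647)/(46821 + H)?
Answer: -28409/13223 ≈ -2.1485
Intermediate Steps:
(-32171 - 24647)/(46821 + H) = (-32171 - 24647)/(46821 - 20375) = -56818/26446 = -56818*1/26446 = -28409/13223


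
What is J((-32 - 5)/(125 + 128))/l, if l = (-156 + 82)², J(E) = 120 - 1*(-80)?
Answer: 50/1369 ≈ 0.036523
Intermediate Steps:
J(E) = 200 (J(E) = 120 + 80 = 200)
l = 5476 (l = (-74)² = 5476)
J((-32 - 5)/(125 + 128))/l = 200/5476 = 200*(1/5476) = 50/1369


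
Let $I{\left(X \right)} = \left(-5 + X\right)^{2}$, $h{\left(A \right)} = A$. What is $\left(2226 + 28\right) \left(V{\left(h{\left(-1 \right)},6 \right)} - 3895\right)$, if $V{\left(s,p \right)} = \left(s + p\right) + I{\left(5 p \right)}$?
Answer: $-7359310$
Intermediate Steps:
$V{\left(s,p \right)} = p + s + \left(-5 + 5 p\right)^{2}$ ($V{\left(s,p \right)} = \left(s + p\right) + \left(-5 + 5 p\right)^{2} = \left(p + s\right) + \left(-5 + 5 p\right)^{2} = p + s + \left(-5 + 5 p\right)^{2}$)
$\left(2226 + 28\right) \left(V{\left(h{\left(-1 \right)},6 \right)} - 3895\right) = \left(2226 + 28\right) \left(\left(6 - 1 + 25 \left(-1 + 6\right)^{2}\right) - 3895\right) = 2254 \left(\left(6 - 1 + 25 \cdot 5^{2}\right) - 3895\right) = 2254 \left(\left(6 - 1 + 25 \cdot 25\right) - 3895\right) = 2254 \left(\left(6 - 1 + 625\right) - 3895\right) = 2254 \left(630 - 3895\right) = 2254 \left(-3265\right) = -7359310$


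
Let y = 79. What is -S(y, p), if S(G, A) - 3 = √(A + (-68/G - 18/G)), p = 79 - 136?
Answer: -3 - I*√362531/79 ≈ -3.0 - 7.6216*I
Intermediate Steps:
p = -57
S(G, A) = 3 + √(A - 86/G) (S(G, A) = 3 + √(A + (-68/G - 18/G)) = 3 + √(A - 86/G))
-S(y, p) = -(3 + √(-57 - 86/79)) = -(3 + √(-4589/79)) = -(3 + I*√362531/79) = -3 - I*√362531/79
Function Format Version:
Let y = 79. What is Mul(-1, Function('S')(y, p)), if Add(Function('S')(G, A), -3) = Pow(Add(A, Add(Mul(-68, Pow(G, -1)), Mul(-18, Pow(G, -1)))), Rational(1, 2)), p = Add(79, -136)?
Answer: Add(-3, Mul(Rational(-1, 79), I, Pow(362531, Rational(1, 2)))) ≈ Add(-3.0000, Mul(-7.6216, I))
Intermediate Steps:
p = -57
Function('S')(G, A) = Add(3, Pow(Add(A, Mul(-86, Pow(G, -1))), Rational(1, 2))) (Function('S')(G, A) = Add(3, Pow(Add(A, Add(Mul(-68, Pow(G, -1)), Mul(-18, Pow(G, -1)))), Rational(1, 2))) = Add(3, Pow(Add(A, Mul(-86, Pow(G, -1))), Rational(1, 2))))
Mul(-1, Function('S')(y, p)) = Mul(-1, Add(3, Pow(Add(-57, Mul(-86, Pow(79, -1))), Rational(1, 2)))) = Mul(-1, Add(3, Pow(Add(-57, Mul(-86, Rational(1, 79))), Rational(1, 2)))) = Mul(-1, Add(3, Pow(Add(-57, Rational(-86, 79)), Rational(1, 2)))) = Mul(-1, Add(3, Pow(Rational(-4589, 79), Rational(1, 2)))) = Mul(-1, Add(3, Mul(Rational(1, 79), I, Pow(362531, Rational(1, 2))))) = Add(-3, Mul(Rational(-1, 79), I, Pow(362531, Rational(1, 2))))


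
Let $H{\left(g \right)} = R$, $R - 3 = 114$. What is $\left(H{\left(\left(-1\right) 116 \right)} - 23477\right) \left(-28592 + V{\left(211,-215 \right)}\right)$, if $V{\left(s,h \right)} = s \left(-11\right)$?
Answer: $722127680$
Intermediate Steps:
$R = 117$ ($R = 3 + 114 = 117$)
$H{\left(g \right)} = 117$
$V{\left(s,h \right)} = - 11 s$
$\left(H{\left(\left(-1\right) 116 \right)} - 23477\right) \left(-28592 + V{\left(211,-215 \right)}\right) = \left(117 - 23477\right) \left(-28592 - 2321\right) = - 23360 \left(-28592 - 2321\right) = \left(-23360\right) \left(-30913\right) = 722127680$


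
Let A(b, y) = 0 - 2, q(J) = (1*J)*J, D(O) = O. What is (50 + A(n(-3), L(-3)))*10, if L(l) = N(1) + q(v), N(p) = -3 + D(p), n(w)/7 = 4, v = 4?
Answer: 480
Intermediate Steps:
n(w) = 28 (n(w) = 7*4 = 28)
q(J) = J² (q(J) = J*J = J²)
N(p) = -3 + p
L(l) = 14 (L(l) = (-3 + 1) + 4² = -2 + 16 = 14)
A(b, y) = -2
(50 + A(n(-3), L(-3)))*10 = (50 - 2)*10 = 48*10 = 480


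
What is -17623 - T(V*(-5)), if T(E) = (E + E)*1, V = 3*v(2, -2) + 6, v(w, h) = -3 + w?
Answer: -17593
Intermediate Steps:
V = 3 (V = 3*(-3 + 2) + 6 = 3*(-1) + 6 = -3 + 6 = 3)
T(E) = 2*E (T(E) = (2*E)*1 = 2*E)
-17623 - T(V*(-5)) = -17623 - 2*3*(-5) = -17623 - 2*(-15) = -17623 - 1*(-30) = -17623 + 30 = -17593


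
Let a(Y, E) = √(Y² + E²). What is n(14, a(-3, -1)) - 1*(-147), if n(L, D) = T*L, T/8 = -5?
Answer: -413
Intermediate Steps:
T = -40 (T = 8*(-5) = -40)
a(Y, E) = √(E² + Y²)
n(L, D) = -40*L
n(14, a(-3, -1)) - 1*(-147) = -40*14 - 1*(-147) = -560 + 147 = -413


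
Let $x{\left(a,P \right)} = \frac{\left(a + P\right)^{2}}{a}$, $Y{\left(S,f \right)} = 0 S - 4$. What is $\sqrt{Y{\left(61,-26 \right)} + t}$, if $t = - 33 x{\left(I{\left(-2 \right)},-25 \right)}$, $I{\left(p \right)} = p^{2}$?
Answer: $\frac{i \sqrt{14569}}{2} \approx 60.351 i$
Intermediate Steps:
$Y{\left(S,f \right)} = -4$ ($Y{\left(S,f \right)} = 0 - 4 = -4$)
$x{\left(a,P \right)} = \frac{\left(P + a\right)^{2}}{a}$
$t = - \frac{14553}{4}$ ($t = - 33 \frac{\left(-25 + \left(-2\right)^{2}\right)^{2}}{\left(-2\right)^{2}} = - 33 \frac{\left(-25 + 4\right)^{2}}{4} = - 33 \frac{\left(-21\right)^{2}}{4} = - 33 \cdot \frac{1}{4} \cdot 441 = \left(-33\right) \frac{441}{4} = - \frac{14553}{4} \approx -3638.3$)
$\sqrt{Y{\left(61,-26 \right)} + t} = \sqrt{-4 - \frac{14553}{4}} = \sqrt{- \frac{14569}{4}} = \frac{i \sqrt{14569}}{2}$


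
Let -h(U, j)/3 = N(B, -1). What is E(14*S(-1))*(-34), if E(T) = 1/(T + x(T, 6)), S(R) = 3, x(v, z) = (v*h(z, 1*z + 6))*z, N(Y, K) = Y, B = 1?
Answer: 1/21 ≈ 0.047619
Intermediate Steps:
h(U, j) = -3 (h(U, j) = -3*1 = -3)
x(v, z) = -3*v*z (x(v, z) = (v*(-3))*z = (-3*v)*z = -3*v*z)
E(T) = -1/(17*T) (E(T) = 1/(T - 3*T*6) = 1/(T - 18*T) = 1/(-17*T) = -1/(17*T))
E(14*S(-1))*(-34) = -1/(17*(14*3))*(-34) = -1/17/42*(-34) = -1/17*1/42*(-34) = -1/714*(-34) = 1/21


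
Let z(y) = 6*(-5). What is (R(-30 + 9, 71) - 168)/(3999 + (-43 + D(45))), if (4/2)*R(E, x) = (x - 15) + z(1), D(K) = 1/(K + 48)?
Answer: -14415/367909 ≈ -0.039181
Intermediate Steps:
z(y) = -30
D(K) = 1/(48 + K)
R(E, x) = -45/2 + x/2 (R(E, x) = ((x - 15) - 30)/2 = ((-15 + x) - 30)/2 = (-45 + x)/2 = -45/2 + x/2)
(R(-30 + 9, 71) - 168)/(3999 + (-43 + D(45))) = ((-45/2 + (½)*71) - 168)/(3999 + (-43 + 1/(48 + 45))) = ((-45/2 + 71/2) - 168)/(3999 + (-43 + 1/93)) = (13 - 168)/(3999 + (-43 + 1/93)) = -155/(3999 - 3998/93) = -155/367909/93 = -155*93/367909 = -14415/367909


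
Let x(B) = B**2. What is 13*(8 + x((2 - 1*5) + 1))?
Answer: 156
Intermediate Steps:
13*(8 + x((2 - 1*5) + 1)) = 13*(8 + ((2 - 1*5) + 1)**2) = 13*(8 + ((2 - 5) + 1)**2) = 13*(8 + (-3 + 1)**2) = 13*(8 + (-2)**2) = 13*(8 + 4) = 13*12 = 156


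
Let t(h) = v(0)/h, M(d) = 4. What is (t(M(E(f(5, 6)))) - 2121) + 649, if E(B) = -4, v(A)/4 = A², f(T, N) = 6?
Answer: -1472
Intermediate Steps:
v(A) = 4*A²
t(h) = 0 (t(h) = (4*0²)/h = (4*0)/h = 0/h = 0)
(t(M(E(f(5, 6)))) - 2121) + 649 = (0 - 2121) + 649 = -2121 + 649 = -1472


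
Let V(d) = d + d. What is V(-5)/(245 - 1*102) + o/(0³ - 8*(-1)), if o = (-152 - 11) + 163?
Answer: -10/143 ≈ -0.069930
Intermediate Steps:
V(d) = 2*d
o = 0 (o = -163 + 163 = 0)
V(-5)/(245 - 1*102) + o/(0³ - 8*(-1)) = (2*(-5))/(245 - 1*102) + 0/(0³ - 8*(-1)) = -10/(245 - 102) + 0/(0 + 8) = -10/143 + 0/8 = -10*1/143 + 0*(⅛) = -10/143 + 0 = -10/143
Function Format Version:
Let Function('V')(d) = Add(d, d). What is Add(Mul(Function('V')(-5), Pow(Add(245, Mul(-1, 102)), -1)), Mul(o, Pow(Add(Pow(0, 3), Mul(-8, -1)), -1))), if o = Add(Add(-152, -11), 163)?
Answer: Rational(-10, 143) ≈ -0.069930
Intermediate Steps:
Function('V')(d) = Mul(2, d)
o = 0 (o = Add(-163, 163) = 0)
Add(Mul(Function('V')(-5), Pow(Add(245, Mul(-1, 102)), -1)), Mul(o, Pow(Add(Pow(0, 3), Mul(-8, -1)), -1))) = Add(Mul(Mul(2, -5), Pow(Add(245, Mul(-1, 102)), -1)), Mul(0, Pow(Add(Pow(0, 3), Mul(-8, -1)), -1))) = Add(Mul(-10, Pow(Add(245, -102), -1)), Mul(0, Pow(Add(0, 8), -1))) = Add(Mul(-10, Pow(143, -1)), Mul(0, Pow(8, -1))) = Add(Mul(-10, Rational(1, 143)), Mul(0, Rational(1, 8))) = Add(Rational(-10, 143), 0) = Rational(-10, 143)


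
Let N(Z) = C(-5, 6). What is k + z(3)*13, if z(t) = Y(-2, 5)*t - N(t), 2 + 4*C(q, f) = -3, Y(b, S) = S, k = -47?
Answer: 657/4 ≈ 164.25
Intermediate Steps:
C(q, f) = -5/4 (C(q, f) = -1/2 + (1/4)*(-3) = -1/2 - 3/4 = -5/4)
N(Z) = -5/4
z(t) = 5/4 + 5*t (z(t) = 5*t - 1*(-5/4) = 5*t + 5/4 = 5/4 + 5*t)
k + z(3)*13 = -47 + (5/4 + 5*3)*13 = -47 + (5/4 + 15)*13 = -47 + (65/4)*13 = -47 + 845/4 = 657/4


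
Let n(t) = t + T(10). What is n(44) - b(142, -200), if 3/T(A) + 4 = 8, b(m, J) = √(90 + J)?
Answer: 179/4 - I*√110 ≈ 44.75 - 10.488*I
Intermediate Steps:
T(A) = ¾ (T(A) = 3/(-4 + 8) = 3/4 = 3*(¼) = ¾)
n(t) = ¾ + t (n(t) = t + ¾ = ¾ + t)
n(44) - b(142, -200) = (¾ + 44) - √(90 - 200) = 179/4 - √(-110) = 179/4 - I*√110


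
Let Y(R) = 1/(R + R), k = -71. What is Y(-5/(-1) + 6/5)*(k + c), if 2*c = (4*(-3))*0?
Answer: -355/62 ≈ -5.7258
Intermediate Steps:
c = 0 (c = ((4*(-3))*0)/2 = (-12*0)/2 = (1/2)*0 = 0)
Y(R) = 1/(2*R)
Y(-5/(-1) + 6/5)*(k + c) = (1/(2*(-5/(-1) + 6/5)))*(-71 + 0) = (1/(2*(-5*(-1) + 6*(1/5))))*(-71) = (1/(2*(5 + 6/5)))*(-71) = (1/(2*(31/5)))*(-71) = ((1/2)*(5/31))*(-71) = (5/62)*(-71) = -355/62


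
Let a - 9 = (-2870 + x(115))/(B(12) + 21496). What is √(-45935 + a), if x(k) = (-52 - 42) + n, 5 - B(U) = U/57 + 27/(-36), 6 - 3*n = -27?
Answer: I*√122638326707947090/1634117 ≈ 214.3*I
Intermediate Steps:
n = 11 (n = 2 - ⅓*(-27) = 2 + 9 = 11)
B(U) = 23/4 - U/57 (B(U) = 5 - (U/57 + 27/(-36)) = 5 - (U*(1/57) + 27*(-1/36)) = 5 - (U/57 - ¾) = 5 - (-¾ + U/57) = 5 + (¾ - U/57) = 23/4 - U/57)
x(k) = -83 (x(k) = (-52 - 42) + 11 = -94 + 11 = -83)
a = 14482625/1634117 (a = 9 + (-2870 - 83)/((23/4 - 1/57*12) + 21496) = 9 - 2953/((23/4 - 4/19) + 21496) = 9 - 2953/(421/76 + 21496) = 9 - 2953/1634117/76 = 9 - 2953*76/1634117 = 9 - 224428/1634117 = 14482625/1634117 ≈ 8.8627)
√(-45935 + a) = √(-45935 + 14482625/1634117) = √(-75048681770/1634117) = I*√122638326707947090/1634117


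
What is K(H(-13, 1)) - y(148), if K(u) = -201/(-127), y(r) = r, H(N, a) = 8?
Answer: -18595/127 ≈ -146.42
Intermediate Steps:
K(u) = 201/127 (K(u) = -201*(-1/127) = 201/127)
K(H(-13, 1)) - y(148) = 201/127 - 1*148 = 201/127 - 148 = -18595/127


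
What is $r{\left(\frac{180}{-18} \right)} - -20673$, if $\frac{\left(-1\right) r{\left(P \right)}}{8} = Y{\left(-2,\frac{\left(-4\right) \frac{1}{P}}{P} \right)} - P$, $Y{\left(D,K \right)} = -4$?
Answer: $20625$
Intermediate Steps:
$r{\left(P \right)} = 32 + 8 P$ ($r{\left(P \right)} = - 8 \left(-4 - P\right) = 32 + 8 P$)
$r{\left(\frac{180}{-18} \right)} - -20673 = \left(32 + 8 \frac{180}{-18}\right) - -20673 = \left(32 + 8 \cdot 180 \left(- \frac{1}{18}\right)\right) + 20673 = \left(32 + 8 \left(-10\right)\right) + 20673 = \left(32 - 80\right) + 20673 = -48 + 20673 = 20625$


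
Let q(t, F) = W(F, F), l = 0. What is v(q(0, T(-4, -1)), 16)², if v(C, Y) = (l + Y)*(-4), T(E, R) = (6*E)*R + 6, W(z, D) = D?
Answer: 4096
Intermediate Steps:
T(E, R) = 6 + 6*E*R (T(E, R) = 6*E*R + 6 = 6 + 6*E*R)
q(t, F) = F
v(C, Y) = -4*Y (v(C, Y) = (0 + Y)*(-4) = Y*(-4) = -4*Y)
v(q(0, T(-4, -1)), 16)² = (-4*16)² = (-64)² = 4096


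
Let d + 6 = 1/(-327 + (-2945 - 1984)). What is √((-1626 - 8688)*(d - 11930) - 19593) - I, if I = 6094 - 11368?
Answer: 5274 + 7*√53545928145/146 ≈ 16369.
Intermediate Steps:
I = -5274
d = -31537/5256 (d = -6 + 1/(-327 + (-2945 - 1984)) = -6 + 1/(-327 - 4929) = -6 + 1/(-5256) = -6 - 1/5256 = -31537/5256 ≈ -6.0002)
√((-1626 - 8688)*(d - 11930) - 19593) - I = √((-1626 - 8688)*(-31537/5256 - 11930) - 19593) - 1*(-5274) = √(-10314*(-62735617/5256) - 19593) + 5274 = √(35947508541/292 - 19593) + 5274 = √(35941787385/292) + 5274 = 7*√53545928145/146 + 5274 = 5274 + 7*√53545928145/146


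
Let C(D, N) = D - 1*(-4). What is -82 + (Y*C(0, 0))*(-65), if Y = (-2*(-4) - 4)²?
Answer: -4242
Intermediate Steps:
Y = 16 (Y = (8 - 4)² = 4² = 16)
C(D, N) = 4 + D (C(D, N) = D + 4 = 4 + D)
-82 + (Y*C(0, 0))*(-65) = -82 + (16*(4 + 0))*(-65) = -82 + (16*4)*(-65) = -82 + 64*(-65) = -82 - 4160 = -4242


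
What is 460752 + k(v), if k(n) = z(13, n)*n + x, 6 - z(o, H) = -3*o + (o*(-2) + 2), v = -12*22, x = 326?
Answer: 442862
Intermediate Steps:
v = -264
z(o, H) = 4 + 5*o (z(o, H) = 6 - (-3*o + (o*(-2) + 2)) = 6 - (-3*o + (-2*o + 2)) = 6 - (-3*o + (2 - 2*o)) = 6 - (2 - 5*o) = 6 + (-2 + 5*o) = 4 + 5*o)
k(n) = 326 + 69*n (k(n) = (4 + 5*13)*n + 326 = (4 + 65)*n + 326 = 69*n + 326 = 326 + 69*n)
460752 + k(v) = 460752 + (326 + 69*(-264)) = 460752 + (326 - 18216) = 460752 - 17890 = 442862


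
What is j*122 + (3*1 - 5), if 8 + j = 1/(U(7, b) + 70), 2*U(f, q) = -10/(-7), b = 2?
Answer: -483256/495 ≈ -976.27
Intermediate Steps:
U(f, q) = 5/7 (U(f, q) = (-10/(-7))/2 = (-10*(-1/7))/2 = (1/2)*(10/7) = 5/7)
j = -3953/495 (j = -8 + 1/(5/7 + 70) = -8 + 1/(495/7) = -8 + 7/495 = -3953/495 ≈ -7.9859)
j*122 + (3*1 - 5) = -3953/495*122 + (3*1 - 5) = -482266/495 + (3 - 5) = -482266/495 - 2 = -483256/495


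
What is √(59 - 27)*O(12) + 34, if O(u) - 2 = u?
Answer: 34 + 56*√2 ≈ 113.20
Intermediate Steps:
O(u) = 2 + u
√(59 - 27)*O(12) + 34 = √(59 - 27)*(2 + 12) + 34 = √32*14 + 34 = (4*√2)*14 + 34 = 56*√2 + 34 = 34 + 56*√2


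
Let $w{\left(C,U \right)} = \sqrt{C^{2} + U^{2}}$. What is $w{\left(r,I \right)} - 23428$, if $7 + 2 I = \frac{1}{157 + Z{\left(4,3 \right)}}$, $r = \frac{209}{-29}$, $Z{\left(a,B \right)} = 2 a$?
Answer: $-23428 + \frac{\sqrt{1469208514}}{4785} \approx -23420.0$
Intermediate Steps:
$r = - \frac{209}{29}$ ($r = 209 \left(- \frac{1}{29}\right) = - \frac{209}{29} \approx -7.2069$)
$I = - \frac{577}{165}$ ($I = - \frac{7}{2} + \frac{1}{2 \left(157 + 2 \cdot 4\right)} = - \frac{7}{2} + \frac{1}{2 \left(157 + 8\right)} = - \frac{7}{2} + \frac{1}{2 \cdot 165} = - \frac{7}{2} + \frac{1}{2} \cdot \frac{1}{165} = - \frac{7}{2} + \frac{1}{330} = - \frac{577}{165} \approx -3.497$)
$w{\left(r,I \right)} - 23428 = \sqrt{\left(- \frac{209}{29}\right)^{2} + \left(- \frac{577}{165}\right)^{2}} - 23428 = \sqrt{\frac{43681}{841} + \frac{332929}{27225}} - 23428 = \sqrt{\frac{1469208514}{22896225}} - 23428 = \frac{\sqrt{1469208514}}{4785} - 23428 = -23428 + \frac{\sqrt{1469208514}}{4785}$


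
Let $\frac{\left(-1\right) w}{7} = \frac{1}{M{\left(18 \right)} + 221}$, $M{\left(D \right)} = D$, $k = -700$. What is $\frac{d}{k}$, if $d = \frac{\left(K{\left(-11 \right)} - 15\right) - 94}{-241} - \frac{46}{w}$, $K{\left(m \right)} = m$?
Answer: $- \frac{1325197}{590450} \approx -2.2444$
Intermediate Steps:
$w = - \frac{7}{239}$ ($w = - \frac{7}{18 + 221} = - \frac{7}{239} \approx -0.029289$)
$d = \frac{2650394}{1687}$ ($d = \frac{\left(-11 - 15\right) - 94}{-241} - \frac{46}{- \frac{7}{239}} = \left(-26 - 94\right) \left(- \frac{1}{241}\right) - - \frac{10994}{7} = \left(-120\right) \left(- \frac{1}{241}\right) + \frac{10994}{7} = \frac{120}{241} + \frac{10994}{7} = \frac{2650394}{1687} \approx 1571.1$)
$\frac{d}{k} = \frac{2650394}{1687 \left(-700\right)} = \frac{2650394}{1687} \left(- \frac{1}{700}\right) = - \frac{1325197}{590450}$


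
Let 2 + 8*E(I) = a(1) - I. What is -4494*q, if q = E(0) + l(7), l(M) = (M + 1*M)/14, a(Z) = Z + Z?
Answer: -4494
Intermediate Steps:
a(Z) = 2*Z
l(M) = M/7 (l(M) = (M + M)*(1/14) = (2*M)*(1/14) = M/7)
E(I) = -I/8 (E(I) = -¼ + (2*1 - I)/8 = -¼ + (2 - I)/8 = -¼ + (¼ - I/8) = -I/8)
q = 1 (q = -⅛*0 + (⅐)*7 = 0 + 1 = 1)
-4494*q = -4494*1 = -4494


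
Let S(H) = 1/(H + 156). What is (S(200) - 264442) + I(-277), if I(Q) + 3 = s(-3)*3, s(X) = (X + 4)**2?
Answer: -94141351/356 ≈ -2.6444e+5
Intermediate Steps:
s(X) = (4 + X)**2
S(H) = 1/(156 + H)
I(Q) = 0 (I(Q) = -3 + (4 - 3)**2*3 = -3 + 1**2*3 = -3 + 1*3 = -3 + 3 = 0)
(S(200) - 264442) + I(-277) = (1/(156 + 200) - 264442) + 0 = (1/356 - 264442) + 0 = -94141351/356 + 0 = -94141351/356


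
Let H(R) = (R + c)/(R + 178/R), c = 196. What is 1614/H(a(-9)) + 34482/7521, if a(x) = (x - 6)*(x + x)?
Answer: 24761795027/26285895 ≈ 942.02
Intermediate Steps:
a(x) = 2*x*(-6 + x) (a(x) = (-6 + x)*(2*x) = 2*x*(-6 + x))
H(R) = (196 + R)/(R + 178/R) (H(R) = (R + 196)/(R + 178/R) = (196 + R)/(R + 178/R))
1614/H(a(-9)) + 34482/7521 = 1614/(((2*(-9)*(-6 - 9))*(196 + 2*(-9)*(-6 - 9))/(178 + (2*(-9)*(-6 - 9))²))) + 34482/7521 = 1614/(((2*(-9)*(-15))*(196 + 2*(-9)*(-15))/(178 + (2*(-9)*(-15))²))) + 34482*(1/7521) = 1614/((270*(196 + 270)/(178 + 270²))) + 11494/2507 = 1614/((270*466/(178 + 72900))) + 11494/2507 = 1614/((270*466/73078)) + 11494/2507 = 1614/((270*(1/73078)*466)) + 11494/2507 = 1614/(62910/36539) + 11494/2507 = 1614*(36539/62910) + 11494/2507 = 9828991/10485 + 11494/2507 = 24761795027/26285895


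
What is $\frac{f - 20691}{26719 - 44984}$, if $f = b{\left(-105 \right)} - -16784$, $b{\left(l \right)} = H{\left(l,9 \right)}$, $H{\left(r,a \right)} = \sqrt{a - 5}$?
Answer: $\frac{781}{3653} \approx 0.2138$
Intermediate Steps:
$H{\left(r,a \right)} = \sqrt{-5 + a}$
$b{\left(l \right)} = 2$ ($b{\left(l \right)} = \sqrt{-5 + 9} = \sqrt{4} = 2$)
$f = 16786$ ($f = 2 - -16784 = 2 + 16784 = 16786$)
$\frac{f - 20691}{26719 - 44984} = \frac{16786 - 20691}{26719 - 44984} = - \frac{3905}{-18265} = \left(-3905\right) \left(- \frac{1}{18265}\right) = \frac{781}{3653}$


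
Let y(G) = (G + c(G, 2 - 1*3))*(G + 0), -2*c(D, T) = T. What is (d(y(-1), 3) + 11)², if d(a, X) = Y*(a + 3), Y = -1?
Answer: 225/4 ≈ 56.250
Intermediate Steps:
c(D, T) = -T/2
y(G) = G*(½ + G) (y(G) = (G - (2 - 1*3)/2)*(G + 0) = (G - (2 - 3)/2)*G = (G - ½*(-1))*G = (G + ½)*G = (½ + G)*G = G*(½ + G))
d(a, X) = -3 - a (d(a, X) = -(a + 3) = -(3 + a) = -3 - a)
(d(y(-1), 3) + 11)² = ((-3 - (-1)*(½ - 1)) + 11)² = ((-3 - (-1)*(-1)/2) + 11)² = ((-3 - 1*½) + 11)² = ((-3 - ½) + 11)² = (-7/2 + 11)² = (15/2)² = 225/4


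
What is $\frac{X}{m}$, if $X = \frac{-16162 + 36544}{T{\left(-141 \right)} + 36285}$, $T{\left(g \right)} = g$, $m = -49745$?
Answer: $- \frac{3397}{299663880} \approx -1.1336 \cdot 10^{-5}$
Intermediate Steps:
$X = \frac{3397}{6024}$ ($X = \frac{-16162 + 36544}{-141 + 36285} = \frac{20382}{36144} = 20382 \cdot \frac{1}{36144} = \frac{3397}{6024} \approx 0.56391$)
$\frac{X}{m} = \frac{3397}{6024 \left(-49745\right)} = \frac{3397}{6024} \left(- \frac{1}{49745}\right) = - \frac{3397}{299663880}$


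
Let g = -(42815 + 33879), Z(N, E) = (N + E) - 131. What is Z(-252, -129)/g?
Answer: 256/38347 ≈ 0.0066759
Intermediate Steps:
Z(N, E) = -131 + E + N (Z(N, E) = (E + N) - 131 = -131 + E + N)
g = -76694 (g = -1*76694 = -76694)
Z(-252, -129)/g = (-131 - 129 - 252)/(-76694) = -512*(-1/76694) = 256/38347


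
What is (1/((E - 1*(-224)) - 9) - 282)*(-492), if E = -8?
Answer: 9573172/69 ≈ 1.3874e+5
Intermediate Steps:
(1/((E - 1*(-224)) - 9) - 282)*(-492) = (1/((-8 - 1*(-224)) - 9) - 282)*(-492) = (1/((-8 + 224) - 9) - 282)*(-492) = (1/(216 - 9) - 282)*(-492) = (1/207 - 282)*(-492) = -58373/207*(-492) = 9573172/69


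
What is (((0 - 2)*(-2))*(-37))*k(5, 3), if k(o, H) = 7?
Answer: -1036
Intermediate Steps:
(((0 - 2)*(-2))*(-37))*k(5, 3) = (((0 - 2)*(-2))*(-37))*7 = (-2*(-2)*(-37))*7 = (4*(-37))*7 = -148*7 = -1036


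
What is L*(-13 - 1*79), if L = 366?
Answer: -33672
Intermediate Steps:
L*(-13 - 1*79) = 366*(-13 - 1*79) = 366*(-13 - 79) = 366*(-92) = -33672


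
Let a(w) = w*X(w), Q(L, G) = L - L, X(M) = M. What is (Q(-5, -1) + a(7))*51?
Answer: 2499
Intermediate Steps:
Q(L, G) = 0
a(w) = w² (a(w) = w*w = w²)
(Q(-5, -1) + a(7))*51 = (0 + 7²)*51 = (0 + 49)*51 = 49*51 = 2499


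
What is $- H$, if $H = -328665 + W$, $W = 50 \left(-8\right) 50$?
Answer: $348665$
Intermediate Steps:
$W = -20000$ ($W = \left(-400\right) 50 = -20000$)
$H = -348665$ ($H = -328665 - 20000 = -348665$)
$- H = \left(-1\right) \left(-348665\right) = 348665$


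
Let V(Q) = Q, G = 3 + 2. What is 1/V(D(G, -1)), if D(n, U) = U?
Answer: -1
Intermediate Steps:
G = 5
1/V(D(G, -1)) = 1/(-1) = -1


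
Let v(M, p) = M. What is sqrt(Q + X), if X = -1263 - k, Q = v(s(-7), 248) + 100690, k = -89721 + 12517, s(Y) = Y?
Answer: 4*sqrt(11039) ≈ 420.27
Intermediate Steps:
k = -77204
Q = 100683 (Q = -7 + 100690 = 100683)
X = 75941 (X = -1263 - 1*(-77204) = -1263 + 77204 = 75941)
sqrt(Q + X) = sqrt(100683 + 75941) = sqrt(176624) = 4*sqrt(11039)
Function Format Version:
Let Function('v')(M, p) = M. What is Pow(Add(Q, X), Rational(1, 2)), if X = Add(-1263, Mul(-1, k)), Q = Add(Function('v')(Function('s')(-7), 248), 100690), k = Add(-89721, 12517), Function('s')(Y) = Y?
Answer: Mul(4, Pow(11039, Rational(1, 2))) ≈ 420.27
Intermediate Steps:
k = -77204
Q = 100683 (Q = Add(-7, 100690) = 100683)
X = 75941 (X = Add(-1263, Mul(-1, -77204)) = Add(-1263, 77204) = 75941)
Pow(Add(Q, X), Rational(1, 2)) = Pow(Add(100683, 75941), Rational(1, 2)) = Pow(176624, Rational(1, 2)) = Mul(4, Pow(11039, Rational(1, 2)))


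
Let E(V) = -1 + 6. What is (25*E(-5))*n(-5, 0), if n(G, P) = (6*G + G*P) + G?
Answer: -4375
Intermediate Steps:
n(G, P) = 7*G + G*P
E(V) = 5
(25*E(-5))*n(-5, 0) = (25*5)*(-5*(7 + 0)) = 125*(-5*7) = 125*(-35) = -4375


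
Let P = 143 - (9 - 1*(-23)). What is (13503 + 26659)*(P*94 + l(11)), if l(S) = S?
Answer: 419492090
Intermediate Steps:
P = 111 (P = 143 - (9 + 23) = 143 - 1*32 = 143 - 32 = 111)
(13503 + 26659)*(P*94 + l(11)) = (13503 + 26659)*(111*94 + 11) = 40162*(10434 + 11) = 40162*10445 = 419492090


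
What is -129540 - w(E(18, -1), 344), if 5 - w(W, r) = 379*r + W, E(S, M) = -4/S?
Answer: 7477/9 ≈ 830.78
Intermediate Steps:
w(W, r) = 5 - W - 379*r (w(W, r) = 5 - (379*r + W) = 5 - (W + 379*r) = 5 + (-W - 379*r) = 5 - W - 379*r)
-129540 - w(E(18, -1), 344) = -129540 - (5 - (-4)/18 - 379*344) = -129540 - (5 - (-4)/18 - 130376) = -129540 - (5 - 1*(-2/9) - 130376) = -129540 - (5 + 2/9 - 130376) = -129540 - 1*(-1173337/9) = -129540 + 1173337/9 = 7477/9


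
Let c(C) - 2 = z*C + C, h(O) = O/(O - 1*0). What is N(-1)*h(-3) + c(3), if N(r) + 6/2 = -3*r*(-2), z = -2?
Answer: -10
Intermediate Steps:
h(O) = 1 (h(O) = O/(O + 0) = O/O = 1)
N(r) = -3 + 6*r (N(r) = -3 - 3*r*(-2) = -3 + 6*r)
c(C) = 2 - C (c(C) = 2 + (-2*C + C) = 2 - C)
N(-1)*h(-3) + c(3) = (-3 + 6*(-1))*1 + (2 - 1*3) = (-3 - 6)*1 + (2 - 3) = -9*1 - 1 = -9 - 1 = -10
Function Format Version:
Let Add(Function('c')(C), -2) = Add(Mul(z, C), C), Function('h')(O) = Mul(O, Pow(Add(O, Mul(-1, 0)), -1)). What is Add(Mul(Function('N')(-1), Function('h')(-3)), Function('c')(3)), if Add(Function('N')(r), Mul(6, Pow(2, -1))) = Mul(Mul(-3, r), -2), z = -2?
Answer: -10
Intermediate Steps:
Function('h')(O) = 1 (Function('h')(O) = Mul(O, Pow(Add(O, 0), -1)) = Mul(O, Pow(O, -1)) = 1)
Function('N')(r) = Add(-3, Mul(6, r)) (Function('N')(r) = Add(-3, Mul(Mul(-3, r), -2)) = Add(-3, Mul(6, r)))
Function('c')(C) = Add(2, Mul(-1, C)) (Function('c')(C) = Add(2, Add(Mul(-2, C), C)) = Add(2, Mul(-1, C)))
Add(Mul(Function('N')(-1), Function('h')(-3)), Function('c')(3)) = Add(Mul(Add(-3, Mul(6, -1)), 1), Add(2, Mul(-1, 3))) = Add(Mul(Add(-3, -6), 1), Add(2, -3)) = Add(Mul(-9, 1), -1) = Add(-9, -1) = -10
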